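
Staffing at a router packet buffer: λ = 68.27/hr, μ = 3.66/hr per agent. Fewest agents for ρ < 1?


Stability requires cμ > λ ⇔ c > λ/μ.
λ/μ = 68.27/3.66 = 18.6530
Minimum integer c = ⌊18.6530⌋ + 1 = 19
Check: 19·3.66 = 69.54 > 68.27, while 18·3.66 = 65.88 ≤ 68.27

Final: 19 servers


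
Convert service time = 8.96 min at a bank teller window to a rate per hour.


μ = 1/(service time) in consistent units.
1 hour = 60 min, so μ = 60/8.96 = 6.6964 per hour

Final: 6.6964 /hr


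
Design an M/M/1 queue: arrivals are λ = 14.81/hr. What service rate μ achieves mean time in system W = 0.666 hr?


W = 1/(μ−λ) ⇒ μ − λ = 1/W = 1/0.666 = 1.5015
μ = λ + 1/W = 14.81 + 1.5015 = 16.3115 per hr

Final: 16.3115 /hr


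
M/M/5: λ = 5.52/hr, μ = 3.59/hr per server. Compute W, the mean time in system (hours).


a = 1.5376; ρ = 0.3075; P₀ = 0.214504
Lq = P₀·a^c·ρ/(c!(1−ρ)²) = 0.009852
Wq = Lq/λ = 0.009852/5.52 = 0.001785 hr
W = Wq + 1/μ = 0.001785 + 0.27855 = 0.28034 hr

Final: 0.28034 hr


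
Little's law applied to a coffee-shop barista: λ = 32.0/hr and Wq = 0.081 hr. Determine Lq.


Lq = λWq = 32.0·0.081 = 2.5920

Final: 2.5920


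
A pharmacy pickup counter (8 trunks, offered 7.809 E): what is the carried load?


B(8,7.809) = 0.224913 (Erlang-B)
Carried load = a(1 − B) = 7.809·(1 − 0.224913) = 7.809·0.775087 = 6.0527 E

Final: 6.0527 Erlangs


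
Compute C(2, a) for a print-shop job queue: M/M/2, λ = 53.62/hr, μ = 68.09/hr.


a = λ/μ = 0.7875; ρ = a/2 = 0.3937
P₀ = 0.434984 (from M/M/c formula)
C(c,a) = [a^c/(c!(1−ρ))]·P₀ = [0.62014/(2·0.6063)]·0.434984
= 0.51145·0.434984 = 0.222471

Final: 0.222471


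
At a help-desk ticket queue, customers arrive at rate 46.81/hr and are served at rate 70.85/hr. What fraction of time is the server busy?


ρ = λ/μ = 46.81/70.85 = 0.6607

Final: 0.6607


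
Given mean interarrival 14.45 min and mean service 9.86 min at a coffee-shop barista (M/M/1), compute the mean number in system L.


λ = 60/14.45 = 4.1522 /hr
μ = 60/9.86 = 6.0852 /hr
ρ = λ/μ = 4.1522/6.0852 = 0.6824
L = ρ/(1−ρ) = 0.6824/0.3176 = 2.1481

Final: 2.1481


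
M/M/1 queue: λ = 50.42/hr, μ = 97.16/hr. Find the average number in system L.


ρ = λ/μ = 50.42/97.16 = 0.5189
L = ρ/(1−ρ) = 0.5189/(1 − 0.5189) = 0.5189/0.4811 = 1.0787

Final: 1.0787


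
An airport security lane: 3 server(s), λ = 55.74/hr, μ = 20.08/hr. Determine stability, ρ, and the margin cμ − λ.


Total capacity cμ = 3·20.08 = 60.24/hr
ρ = λ/(cμ) = 55.74/60.24 = 0.9253
Stable ⇔ ρ < 1: YES
Spare capacity = cμ − λ = 60.24 − 55.74 = 4.50/hr

Final: ρ = 0.9253; stable; margin = 4.50/hr


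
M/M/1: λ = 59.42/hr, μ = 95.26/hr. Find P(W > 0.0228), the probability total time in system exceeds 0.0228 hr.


W ~ Exponential(μ−λ) for M/M/1.
μ − λ = 95.26 − 59.42 = 35.8400
P(W > t) = e^{−(μ−λ)t} = e^{−0.8172} = 0.441688

Final: 0.441688


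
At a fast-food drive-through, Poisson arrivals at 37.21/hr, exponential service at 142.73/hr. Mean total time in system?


W = 1/(μ−λ) = 1/(142.73 − 37.21) = 1/105.52 = 0.009477 hr

Final: 0.009477 hr


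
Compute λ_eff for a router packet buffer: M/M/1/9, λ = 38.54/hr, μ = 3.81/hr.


ρ = 10.1155; P_K = (1−ρ)ρ^9/(1−ρ^10) = 0.901142
λ_eff = λ(1 − P_K) = 38.54·(1 − 0.901142) = 38.54·0.098858 = 3.8100 /hr

Final: 3.8100 /hr


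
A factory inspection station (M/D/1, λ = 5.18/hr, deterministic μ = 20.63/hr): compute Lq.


ρ = 5.18/20.63 = 0.2511
M/D/1: Lq = ρ²/(2(1−ρ)) = 0.06305/(2·0.7489) = 0.04209

Final: 0.04209


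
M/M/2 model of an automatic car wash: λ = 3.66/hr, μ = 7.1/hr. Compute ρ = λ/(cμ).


ρ = λ/(cμ) = 3.66/(2·7.1) = 3.66/14.20 = 0.2577

Final: 0.2577


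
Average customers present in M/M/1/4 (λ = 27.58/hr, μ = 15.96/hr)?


ρ = 27.58/15.96 = 1.7281
L = ρ[1 − (K+1)ρ^K + Kρ^(K+1)] / [(1−ρ)(1−ρ^(K+1))]
Numerator: 1.7281·(1 − 5·8.917549 + 4·15.410150) = 31.196603
Denominator: (-0.7281)·(-14.410150) = 10.491601
L = 31.196603/10.491601 = 2.9735

Final: 2.9735


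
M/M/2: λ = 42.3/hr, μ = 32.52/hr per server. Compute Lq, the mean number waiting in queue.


a = λ/μ = 1.3007; ρ = a/2 = 0.6504
P₀ = 0.211850
Lq = P₀·a^c·ρ / (c!·(1−ρ)²) = 0.211850·1.69192·0.6504/(2·0.12224)
= 0.95350

Final: 0.95350


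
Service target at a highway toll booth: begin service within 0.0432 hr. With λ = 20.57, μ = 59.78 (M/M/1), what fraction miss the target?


ρ = 20.57/59.78 = 0.3441
P(Wq > t) = ρ·e^{−(μ−λ)t} = 0.3441·e^{−1.6939}
= 0.3441·0.183806 = 0.063247

Final: 0.063247


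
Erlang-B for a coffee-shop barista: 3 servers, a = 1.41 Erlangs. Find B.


B(c,a) = (a^c/c!) / Σ_{k=0}^{c} a^k/k!
a^3/3! = 0.467203
Σ terms (k=0..3): 1.00000 + 1.41000 + 0.99405 + 0.46720 = 3.871253
B = 0.467203/3.871253 = 0.120685

Final: 0.120685


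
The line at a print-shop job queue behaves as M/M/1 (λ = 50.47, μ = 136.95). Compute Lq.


ρ = 50.47/136.95 = 0.3685
Lq = ρ²/(1−ρ) = 0.1358/0.6315 = 0.2151

Final: 0.2151


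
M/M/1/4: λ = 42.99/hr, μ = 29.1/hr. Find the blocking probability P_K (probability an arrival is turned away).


ρ = λ/μ = 42.99/29.1 = 1.4773
P_K = (1−ρ)ρ^K/(1−ρ^(K+1)) = (-0.4773·4.763189)/(1 − 7.036753)
= -2.273563/-6.036753 = 0.376620

Final: 0.376620


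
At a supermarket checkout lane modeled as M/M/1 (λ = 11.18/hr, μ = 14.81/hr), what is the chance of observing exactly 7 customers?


ρ = 11.18/14.81 = 0.7549
P_n = (1−ρ)·ρ^n = (1 − 0.7549)·0.7549^7 = 0.2451·0.139703 = 0.034242

Final: 0.034242


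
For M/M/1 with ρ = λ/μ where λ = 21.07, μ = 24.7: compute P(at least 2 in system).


ρ = 21.07/24.7 = 0.8530
P(N ≥ n) = ρ^n = 0.8530^2 = 0.727671

Final: 0.727671


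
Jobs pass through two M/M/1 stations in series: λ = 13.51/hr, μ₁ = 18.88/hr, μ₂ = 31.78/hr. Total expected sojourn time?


Each node sees arrival rate λ = 13.51/hr (tandem ⇒ throughput preserved).
W₁ = 1/(μ₁−λ) = 1/(18.88−13.51) = 0.18622 hr
W₂ = 1/(μ₂−λ) = 1/(31.78−13.51) = 0.05473 hr
W_total = W₁ + W₂ = 0.18622 + 0.05473 = 0.24095 hr

Final: 0.24095 hr


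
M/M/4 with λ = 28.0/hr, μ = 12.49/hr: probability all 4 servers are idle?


a = λ/μ = 28.0/12.49 = 2.2418; ρ = a/c = 0.5604
Σ_{k=0}^{3} a^k/k! (terms k=0..3) = 1.00000 + 2.24179 + 2.51282 + 1.87774 = 7.63235
Tail: a^4/(4!(1−ρ)) = 25.25704/(24·0.4396) = 2.39420
P₀ = 1/(7.63235 + 2.39420) = 1/10.02656 = 0.099735

Final: 0.099735


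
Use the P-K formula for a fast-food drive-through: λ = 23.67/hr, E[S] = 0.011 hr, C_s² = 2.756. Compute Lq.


ρ = λ·E[S] = 23.67·0.011 = 0.2604
Lq = ρ²(1+C_s²)/(2(1−ρ)) = 0.06779·(1+2.756)/(2·0.7396)
= 0.06779·3.7560/1.4793 = 0.17213

Final: 0.17213


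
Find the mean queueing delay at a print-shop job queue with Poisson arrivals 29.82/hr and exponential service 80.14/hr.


ρ = 29.82/80.14 = 0.3721
Wq = ρ/(μ−λ) = 0.3721/(80.14 − 29.82) = 0.3721/50.32 = 0.007395 hr

Final: 0.007395 hr


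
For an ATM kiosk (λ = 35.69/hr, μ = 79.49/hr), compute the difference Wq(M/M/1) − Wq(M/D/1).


ρ = 35.69/79.49 = 0.4490
Wq(M/M/1) = ρ/(μ−λ) = 0.4490/43.80 = 0.01025 hr
Wq(M/D/1) = ρ/(2(μ−λ)) = 0.005125 hr
Savings = 0.01025 − 0.005125 = 0.005125 hr

Final: 0.005125 hr


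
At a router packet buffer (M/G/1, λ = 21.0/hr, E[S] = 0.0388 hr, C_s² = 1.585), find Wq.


ρ = λ·E[S] = 21.0·0.0388 = 0.8148
E[S²] = E[S]²(1+C_s²) = 0.0388²·(1+1.585) = 0.003892
Wq = λ·E[S²]/(2(1−ρ)) = 21.0·0.003892/(2·0.1852) = 0.22063 hr

Final: 0.22063 hr


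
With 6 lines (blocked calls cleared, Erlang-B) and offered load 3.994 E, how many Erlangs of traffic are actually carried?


B(6,3.994) = 0.116729 (Erlang-B)
Carried load = a(1 − B) = 3.994·(1 − 0.116729) = 3.994·0.883271 = 3.5278 E

Final: 3.5278 Erlangs


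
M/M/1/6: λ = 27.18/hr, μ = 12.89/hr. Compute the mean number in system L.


ρ = 27.18/12.89 = 2.1086
L = ρ[1 − (K+1)ρ^K + Kρ^(K+1)] / [(1−ρ)(1−ρ^(K+1))]
Numerator: 2.1086·(1 − 7·87.898044 + 6·185.342811) = 1049.604637
Denominator: (-1.1086)·(-184.342811) = 204.364528
L = 1049.604637/204.364528 = 5.1359

Final: 5.1359


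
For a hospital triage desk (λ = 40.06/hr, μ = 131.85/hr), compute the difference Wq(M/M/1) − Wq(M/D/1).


ρ = 40.06/131.85 = 0.3038
Wq(M/M/1) = ρ/(μ−λ) = 0.3038/91.79 = 0.003310 hr
Wq(M/D/1) = ρ/(2(μ−λ)) = 0.001655 hr
Savings = 0.003310 − 0.001655 = 0.001655 hr

Final: 0.001655 hr


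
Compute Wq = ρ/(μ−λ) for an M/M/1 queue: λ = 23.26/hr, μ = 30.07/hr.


ρ = 23.26/30.07 = 0.7735
Wq = ρ/(μ−λ) = 0.7735/(30.07 − 23.26) = 0.7735/6.81 = 0.1136 hr

Final: 0.1136 hr


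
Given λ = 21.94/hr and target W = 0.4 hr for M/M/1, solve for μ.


W = 1/(μ−λ) ⇒ μ − λ = 1/W = 1/0.4 = 2.5000
μ = λ + 1/W = 21.94 + 2.5000 = 24.4400 per hr

Final: 24.4400 /hr


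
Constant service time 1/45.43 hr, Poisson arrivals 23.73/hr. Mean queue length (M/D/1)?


ρ = 23.73/45.43 = 0.5223
M/D/1: Lq = ρ²/(2(1−ρ)) = 0.2728/(2·0.4777) = 0.28560

Final: 0.28560


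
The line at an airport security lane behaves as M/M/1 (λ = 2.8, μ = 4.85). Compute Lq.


ρ = 2.8/4.85 = 0.5773
Lq = ρ²/(1−ρ) = 0.3333/0.4227 = 0.7885

Final: 0.7885


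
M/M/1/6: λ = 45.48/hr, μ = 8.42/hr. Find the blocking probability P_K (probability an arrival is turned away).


ρ = λ/μ = 45.48/8.42 = 5.4014
P_K = (1−ρ)ρ^K/(1−ρ^(K+1)) = (-4.4014·24834.200729)/(1 − 134140.077096)
= -109305.876367/-134139.077096 = 0.814870

Final: 0.814870


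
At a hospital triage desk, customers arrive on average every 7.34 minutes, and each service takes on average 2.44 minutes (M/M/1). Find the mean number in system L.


λ = 60/7.34 = 8.1744 /hr
μ = 60/2.44 = 24.5902 /hr
ρ = λ/μ = 8.1744/24.5902 = 0.3324
L = ρ/(1−ρ) = 0.3324/0.6676 = 0.4980

Final: 0.4980


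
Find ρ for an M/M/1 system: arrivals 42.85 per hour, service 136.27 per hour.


ρ = λ/μ = 42.85/136.27 = 0.3144

Final: 0.3144


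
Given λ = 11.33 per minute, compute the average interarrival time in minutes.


Mean interarrival time = 1/λ = 1/11.33 minute = 0.08826 minute
In minutes: 0.08826 × 1 = 0.08826 min

Final: 0.08826 min


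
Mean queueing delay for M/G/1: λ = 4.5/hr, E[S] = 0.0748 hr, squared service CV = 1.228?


ρ = λ·E[S] = 4.5·0.0748 = 0.3366
E[S²] = E[S]²(1+C_s²) = 0.0748²·(1+1.228) = 0.012466
Wq = λ·E[S²]/(2(1−ρ)) = 4.5·0.012466/(2·0.6634) = 0.04228 hr

Final: 0.04228 hr


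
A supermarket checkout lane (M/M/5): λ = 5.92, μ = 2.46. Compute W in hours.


a = 2.4065; ρ = 0.4813; P₀ = 0.088347
Lq = P₀·a^c·ρ/(c!(1−ρ)²) = 0.10630
Wq = Lq/λ = 0.10630/5.92 = 0.01796 hr
W = Wq + 1/μ = 0.01796 + 0.40650 = 0.42446 hr

Final: 0.42446 hr


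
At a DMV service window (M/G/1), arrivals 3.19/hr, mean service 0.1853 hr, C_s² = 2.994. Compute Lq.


ρ = λ·E[S] = 3.19·0.1853 = 0.5911
Lq = ρ²(1+C_s²)/(2(1−ρ)) = 0.3494·(1+2.994)/(2·0.4089)
= 0.3494·3.9940/0.8178 = 1.70648

Final: 1.70648


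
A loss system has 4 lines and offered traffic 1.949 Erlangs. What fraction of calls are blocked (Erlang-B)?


B(c,a) = (a^c/c!) / Σ_{k=0}^{c} a^k/k!
a^4/4! = 0.601224
Σ terms (k=0..4): 1.00000 + 1.94900 + 1.89930 + 1.23391 + 0.60122 = 6.683436
B = 0.601224/6.683436 = 0.089957

Final: 0.089957


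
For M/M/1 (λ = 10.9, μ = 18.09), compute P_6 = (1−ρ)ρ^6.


ρ = 10.9/18.09 = 0.6025
P_n = (1−ρ)·ρ^n = (1 − 0.6025)·0.6025^6 = 0.3975·0.047855 = 0.019020

Final: 0.019020


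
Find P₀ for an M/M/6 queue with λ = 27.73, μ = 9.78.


a = λ/μ = 27.73/9.78 = 2.8354; ρ = a/c = 0.4726
Σ_{k=0}^{5} a^k/k! (terms k=0..5) = 1.00000 + 2.83538 + 4.01969 + 3.79911 + 2.69298 + 1.52712 = 15.87427
Tail: a^6/(6!(1−ρ)) = 519.59635/(720·0.5274) = 1.36824
P₀ = 1/(15.87427 + 1.36824) = 1/17.24252 = 0.057996

Final: 0.057996


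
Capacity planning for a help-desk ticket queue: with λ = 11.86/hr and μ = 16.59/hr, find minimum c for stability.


Stability requires cμ > λ ⇔ c > λ/μ.
λ/μ = 11.86/16.59 = 0.7149
Minimum integer c = ⌊0.7149⌋ + 1 = 1
Check: 1·16.59 = 16.59 > 11.86, while 0·16.59 = 0.00 ≤ 11.86

Final: 1 servers


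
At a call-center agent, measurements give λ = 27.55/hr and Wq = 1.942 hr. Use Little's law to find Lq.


Lq = λWq = 27.55·1.942 = 53.5021

Final: 53.5021


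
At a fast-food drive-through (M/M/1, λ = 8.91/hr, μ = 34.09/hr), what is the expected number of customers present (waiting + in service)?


ρ = λ/μ = 8.91/34.09 = 0.2614
L = ρ/(1−ρ) = 0.2614/(1 − 0.2614) = 0.2614/0.7386 = 0.3539

Final: 0.3539


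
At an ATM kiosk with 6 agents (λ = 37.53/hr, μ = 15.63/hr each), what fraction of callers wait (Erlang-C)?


a = λ/μ = 2.4012; ρ = a/6 = 0.4002
P₀ = 0.090210 (from M/M/c formula)
C(c,a) = [a^c/(c!(1−ρ))]·P₀ = [191.65384/(720·0.5998)]·0.090210
= 0.44379·0.090210 = 0.040034

Final: 0.040034


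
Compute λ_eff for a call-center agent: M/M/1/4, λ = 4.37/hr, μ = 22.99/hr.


ρ = 0.1901; P_K = (1−ρ)ρ^4/(1−ρ^5) = 0.001058
λ_eff = λ(1 − P_K) = 4.37·(1 − 0.001058) = 4.37·0.998942 = 4.3654 /hr

Final: 4.3654 /hr


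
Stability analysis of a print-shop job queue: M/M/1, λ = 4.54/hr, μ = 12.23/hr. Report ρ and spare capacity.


Total capacity cμ = 1·12.23 = 12.23/hr
ρ = λ/(cμ) = 4.54/12.23 = 0.3712
Stable ⇔ ρ < 1: YES
Spare capacity = cμ − λ = 12.23 − 4.54 = 7.69/hr

Final: ρ = 0.3712; stable; margin = 7.69/hr


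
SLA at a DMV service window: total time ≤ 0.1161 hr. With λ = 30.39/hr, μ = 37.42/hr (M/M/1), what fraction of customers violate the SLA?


W ~ Exponential(μ−λ) for M/M/1.
μ − λ = 37.42 − 30.39 = 7.0300
P(W > t) = e^{−(μ−λ)t} = e^{−0.8162} = 0.442116

Final: 0.442116


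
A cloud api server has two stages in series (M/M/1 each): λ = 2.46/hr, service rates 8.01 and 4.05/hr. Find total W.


Each node sees arrival rate λ = 2.46/hr (tandem ⇒ throughput preserved).
W₁ = 1/(μ₁−λ) = 1/(8.01−2.46) = 0.18018 hr
W₂ = 1/(μ₂−λ) = 1/(4.05−2.46) = 0.62893 hr
W_total = W₁ + W₂ = 0.18018 + 0.62893 = 0.80911 hr

Final: 0.80911 hr


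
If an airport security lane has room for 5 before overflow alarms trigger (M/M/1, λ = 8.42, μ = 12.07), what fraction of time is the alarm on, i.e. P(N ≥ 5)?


ρ = 8.42/12.07 = 0.6976
P(N ≥ n) = ρ^n = 0.6976^5 = 0.165205

Final: 0.165205


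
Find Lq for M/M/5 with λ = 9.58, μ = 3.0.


a = λ/μ = 3.1933; ρ = a/5 = 0.6387
P₀ = 0.037439
Lq = P₀·a^c·ρ / (c!·(1−ρ)²) = 0.037439·332.06360·0.6387/(120·0.13056)
= 0.50678

Final: 0.50678


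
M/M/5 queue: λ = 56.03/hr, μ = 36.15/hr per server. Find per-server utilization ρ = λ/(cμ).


ρ = λ/(cμ) = 56.03/(5·36.15) = 56.03/180.75 = 0.3100

Final: 0.3100


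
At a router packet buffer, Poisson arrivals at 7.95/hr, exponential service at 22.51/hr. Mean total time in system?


W = 1/(μ−λ) = 1/(22.51 − 7.95) = 1/14.56 = 0.06868 hr

Final: 0.06868 hr


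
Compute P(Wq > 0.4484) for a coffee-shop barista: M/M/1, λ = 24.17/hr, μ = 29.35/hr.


ρ = 24.17/29.35 = 0.8235
P(Wq > t) = ρ·e^{−(μ−λ)t} = 0.8235·e^{−2.3227}
= 0.8235·0.098007 = 0.080710

Final: 0.080710


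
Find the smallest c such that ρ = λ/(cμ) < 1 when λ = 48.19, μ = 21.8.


Stability requires cμ > λ ⇔ c > λ/μ.
λ/μ = 48.19/21.8 = 2.2106
Minimum integer c = ⌊2.2106⌋ + 1 = 3
Check: 3·21.8 = 65.40 > 48.19, while 2·21.8 = 43.60 ≤ 48.19

Final: 3 servers


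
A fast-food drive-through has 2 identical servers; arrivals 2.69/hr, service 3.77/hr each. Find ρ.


ρ = λ/(cμ) = 2.69/(2·3.77) = 2.69/7.54 = 0.3568

Final: 0.3568


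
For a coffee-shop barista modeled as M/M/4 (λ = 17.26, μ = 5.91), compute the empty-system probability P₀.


a = λ/μ = 17.26/5.91 = 2.9205; ρ = a/c = 0.7301
Σ_{k=0}^{3} a^k/k! (terms k=0..3) = 1.00000 + 2.92047 + 4.26458 + 4.15153 = 12.33659
Tail: a^4/(4!(1−ρ)) = 72.74669/(24·0.2699) = 11.23127
P₀ = 1/(12.33659 + 11.23127) = 1/23.56786 = 0.042431

Final: 0.042431


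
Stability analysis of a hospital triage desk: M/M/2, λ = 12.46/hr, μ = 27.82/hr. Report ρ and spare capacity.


Total capacity cμ = 2·27.82 = 55.64/hr
ρ = λ/(cμ) = 12.46/55.64 = 0.2239
Stable ⇔ ρ < 1: YES
Spare capacity = cμ − λ = 55.64 − 12.46 = 43.18/hr

Final: ρ = 0.2239; stable; margin = 43.18/hr


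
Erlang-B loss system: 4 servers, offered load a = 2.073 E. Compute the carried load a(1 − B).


B(4,2.073) = 0.102926 (Erlang-B)
Carried load = a(1 − B) = 2.073·(1 − 0.102926) = 2.073·0.897074 = 1.8596 E

Final: 1.8596 Erlangs


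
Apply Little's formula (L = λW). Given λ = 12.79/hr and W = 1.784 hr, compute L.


L = λW = 12.79·1.784 = 22.8174

Final: 22.8174


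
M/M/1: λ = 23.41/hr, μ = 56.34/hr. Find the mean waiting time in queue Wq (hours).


ρ = 23.41/56.34 = 0.4155
Wq = ρ/(μ−λ) = 0.4155/(56.34 − 23.41) = 0.4155/32.93 = 0.01262 hr

Final: 0.01262 hr


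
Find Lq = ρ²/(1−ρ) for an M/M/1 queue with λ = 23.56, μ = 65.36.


ρ = 23.56/65.36 = 0.3605
Lq = ρ²/(1−ρ) = 0.1299/0.6395 = 0.2032

Final: 0.2032


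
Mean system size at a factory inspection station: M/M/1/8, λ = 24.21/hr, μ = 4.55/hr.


ρ = 24.21/4.55 = 5.3209
L = ρ[1 − (K+1)ρ^K + Kρ^(K+1)] / [(1−ρ)(1−ρ^(K+1))]
Numerator: 5.3209·(1 − 9·642491.138794 + 8·3418617.685761) = 114752857.880517
Denominator: (-4.3209)·(-3418616.685761) = 14771429.459796
L = 114752857.880517/14771429.459796 = 7.7686

Final: 7.7686


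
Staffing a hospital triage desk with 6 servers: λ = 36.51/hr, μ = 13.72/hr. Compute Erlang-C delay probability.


a = λ/μ = 2.6611; ρ = a/6 = 0.4435
P₀ = 0.069300 (from M/M/c formula)
C(c,a) = [a^c/(c!(1−ρ))]·P₀ = [355.09645/(720·0.5565)]·0.069300
= 0.88626·0.069300 = 0.061417

Final: 0.061417


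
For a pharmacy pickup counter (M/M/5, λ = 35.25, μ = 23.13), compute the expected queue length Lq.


a = λ/μ = 1.5240; ρ = a/5 = 0.3048
P₀ = 0.217462
Lq = P₀·a^c·ρ / (c!·(1−ρ)²) = 0.217462·8.22086·0.3048/(120·0.48330)
= 0.009395

Final: 0.009395


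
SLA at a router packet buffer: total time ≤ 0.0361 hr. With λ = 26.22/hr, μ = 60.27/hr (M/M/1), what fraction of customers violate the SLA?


W ~ Exponential(μ−λ) for M/M/1.
μ − λ = 60.27 − 26.22 = 34.0500
P(W > t) = e^{−(μ−λ)t} = e^{−1.2292} = 0.292525

Final: 0.292525


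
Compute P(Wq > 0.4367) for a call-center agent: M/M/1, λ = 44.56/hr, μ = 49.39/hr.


ρ = 44.56/49.39 = 0.9022
P(Wq > t) = ρ·e^{−(μ−λ)t} = 0.9022·e^{−2.1093}
= 0.9022·0.121328 = 0.109463

Final: 0.109463


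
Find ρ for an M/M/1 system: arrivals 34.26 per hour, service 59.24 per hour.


ρ = λ/μ = 34.26/59.24 = 0.5783

Final: 0.5783


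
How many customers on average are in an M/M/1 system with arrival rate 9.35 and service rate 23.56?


ρ = λ/μ = 9.35/23.56 = 0.3969
L = ρ/(1−ρ) = 0.3969/(1 − 0.3969) = 0.3969/0.6031 = 0.6580

Final: 0.6580


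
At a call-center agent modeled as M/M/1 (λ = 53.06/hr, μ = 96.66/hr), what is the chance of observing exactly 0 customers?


ρ = 53.06/96.66 = 0.5489
P_n = (1−ρ)·ρ^n = (1 − 0.5489)·0.5489^0 = 0.4511·1.000000 = 0.451066

Final: 0.451066


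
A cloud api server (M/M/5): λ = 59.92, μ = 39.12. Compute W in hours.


a = 1.5317; ρ = 0.3063; P₀ = 0.215783
Lq = P₀·a^c·ρ/(c!(1−ρ)²) = 0.009652
Wq = Lq/λ = 0.009652/59.92 = 0.0001611 hr
W = Wq + 1/μ = 0.0001611 + 0.02556 = 0.02572 hr

Final: 0.02572 hr


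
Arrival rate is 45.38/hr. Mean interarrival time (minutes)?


Mean interarrival time = 1/λ = 1/45.38 hour = 0.02204 hour
In minutes: 0.02204 × 60 = 1.3222 min

Final: 1.3222 min


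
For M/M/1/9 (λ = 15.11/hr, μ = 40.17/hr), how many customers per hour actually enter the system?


ρ = 0.3762; P_K = (1−ρ)ρ^9/(1−ρ^10) = 0.00009405
λ_eff = λ(1 − P_K) = 15.11·(1 − 0.00009405) = 15.11·0.999906 = 15.1086 /hr

Final: 15.1086 /hr


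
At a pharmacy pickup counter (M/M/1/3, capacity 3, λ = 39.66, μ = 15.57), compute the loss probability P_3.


ρ = λ/μ = 39.66/15.57 = 2.5472
P_K = (1−ρ)ρ^K/(1−ρ^(K+1)) = (-1.5472·16.526934)/(1 − 42.097508)
= -25.570574/-41.097508 = 0.622193

Final: 0.622193


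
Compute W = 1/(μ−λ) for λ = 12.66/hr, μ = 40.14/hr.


W = 1/(μ−λ) = 1/(40.14 − 12.66) = 1/27.48 = 0.03639 hr

Final: 0.03639 hr


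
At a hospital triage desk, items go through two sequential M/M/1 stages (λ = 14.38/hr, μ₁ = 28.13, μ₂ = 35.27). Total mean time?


Each node sees arrival rate λ = 14.38/hr (tandem ⇒ throughput preserved).
W₁ = 1/(μ₁−λ) = 1/(28.13−14.38) = 0.07273 hr
W₂ = 1/(μ₂−λ) = 1/(35.27−14.38) = 0.04787 hr
W_total = W₁ + W₂ = 0.07273 + 0.04787 = 0.12060 hr

Final: 0.12060 hr


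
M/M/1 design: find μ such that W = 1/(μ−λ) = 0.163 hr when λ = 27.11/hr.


W = 1/(μ−λ) ⇒ μ − λ = 1/W = 1/0.163 = 6.1350
μ = λ + 1/W = 27.11 + 6.1350 = 33.2450 per hr

Final: 33.2450 /hr


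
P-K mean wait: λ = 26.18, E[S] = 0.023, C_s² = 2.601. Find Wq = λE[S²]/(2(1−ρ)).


ρ = λ·E[S] = 26.18·0.023 = 0.6021
E[S²] = E[S]²(1+C_s²) = 0.023²·(1+2.601) = 0.001905
Wq = λ·E[S²]/(2(1−ρ)) = 26.18·0.001905/(2·0.3979) = 0.06267 hr

Final: 0.06267 hr


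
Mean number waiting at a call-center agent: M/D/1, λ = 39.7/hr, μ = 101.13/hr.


ρ = 39.7/101.13 = 0.3926
M/D/1: Lq = ρ²/(2(1−ρ)) = 0.1541/(2·0.6074) = 0.12685

Final: 0.12685


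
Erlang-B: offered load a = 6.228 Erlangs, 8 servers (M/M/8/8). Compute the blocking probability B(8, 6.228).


B(c,a) = (a^c/c!) / Σ_{k=0}^{c} a^k/k!
a^8/8! = 56.139470
Σ terms (k=0..8): 1.00000 + 6.22800 + 19.39399 + 40.26193 + 62.68782 + 78.08395 + 81.05114 + 72.11236 + 56.13947 = 416.958657
B = 56.139470/416.958657 = 0.134640

Final: 0.134640


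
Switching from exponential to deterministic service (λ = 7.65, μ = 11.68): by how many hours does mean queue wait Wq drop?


ρ = 7.65/11.68 = 0.6550
Wq(M/M/1) = ρ/(μ−λ) = 0.6550/4.03 = 0.16252 hr
Wq(M/D/1) = ρ/(2(μ−λ)) = 0.08126 hr
Savings = 0.16252 − 0.08126 = 0.08126 hr

Final: 0.08126 hr


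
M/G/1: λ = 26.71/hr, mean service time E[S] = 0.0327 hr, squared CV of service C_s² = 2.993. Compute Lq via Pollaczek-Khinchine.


ρ = λ·E[S] = 26.71·0.0327 = 0.8734
Lq = ρ²(1+C_s²)/(2(1−ρ)) = 0.7629·(1+2.993)/(2·0.1266)
= 0.7629·3.9930/0.2532 = 12.03198

Final: 12.03198


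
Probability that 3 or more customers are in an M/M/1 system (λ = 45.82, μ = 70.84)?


ρ = 45.82/70.84 = 0.6468
P(N ≥ n) = ρ^n = 0.6468^3 = 0.270601

Final: 0.270601


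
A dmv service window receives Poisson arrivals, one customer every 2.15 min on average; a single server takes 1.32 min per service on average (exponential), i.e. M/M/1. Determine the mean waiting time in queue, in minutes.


λ = 60/2.15 = 27.9070 /hr
μ = 60/1.32 = 45.4545 /hr
ρ = λ/μ = 27.9070/45.4545 = 0.6140
Wq = ρ/(μ−λ) = 0.6140/(45.4545−27.9070) = 0.03499 hr
In minutes: 0.03499·60 = 2.099 min

Final: 2.099 min


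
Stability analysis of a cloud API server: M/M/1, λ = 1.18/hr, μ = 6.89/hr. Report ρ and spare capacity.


Total capacity cμ = 1·6.89 = 6.89/hr
ρ = λ/(cμ) = 1.18/6.89 = 0.1713
Stable ⇔ ρ < 1: YES
Spare capacity = cμ − λ = 6.89 − 1.18 = 5.71/hr

Final: ρ = 0.1713; stable; margin = 5.71/hr


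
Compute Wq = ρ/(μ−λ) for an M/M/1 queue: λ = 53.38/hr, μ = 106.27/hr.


ρ = 53.38/106.27 = 0.5023
Wq = ρ/(μ−λ) = 0.5023/(106.27 − 53.38) = 0.5023/52.89 = 0.009497 hr

Final: 0.009497 hr


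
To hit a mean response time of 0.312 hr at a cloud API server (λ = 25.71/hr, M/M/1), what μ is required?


W = 1/(μ−λ) ⇒ μ − λ = 1/W = 1/0.312 = 3.2051
μ = λ + 1/W = 25.71 + 3.2051 = 28.9151 per hr

Final: 28.9151 /hr


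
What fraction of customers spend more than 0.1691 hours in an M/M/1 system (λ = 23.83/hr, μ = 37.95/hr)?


W ~ Exponential(μ−λ) for M/M/1.
μ − λ = 37.95 − 23.83 = 14.1200
P(W > t) = e^{−(μ−λ)t} = e^{−2.3877} = 0.091841

Final: 0.091841


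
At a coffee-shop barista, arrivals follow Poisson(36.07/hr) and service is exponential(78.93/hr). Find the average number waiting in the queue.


ρ = 36.07/78.93 = 0.4570
Lq = ρ²/(1−ρ) = 0.2088/0.5430 = 0.3846

Final: 0.3846


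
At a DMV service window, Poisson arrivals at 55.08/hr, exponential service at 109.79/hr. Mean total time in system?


W = 1/(μ−λ) = 1/(109.79 − 55.08) = 1/54.71 = 0.01828 hr

Final: 0.01828 hr


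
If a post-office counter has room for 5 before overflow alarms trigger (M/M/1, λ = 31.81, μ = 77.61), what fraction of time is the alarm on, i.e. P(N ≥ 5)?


ρ = 31.81/77.61 = 0.4099
P(N ≥ n) = ρ^n = 0.4099^5 = 0.011567

Final: 0.011567


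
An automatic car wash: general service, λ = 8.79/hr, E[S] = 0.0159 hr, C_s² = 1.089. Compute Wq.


ρ = λ·E[S] = 8.79·0.0159 = 0.1398
E[S²] = E[S]²(1+C_s²) = 0.0159²·(1+1.089) = 0.0005281
Wq = λ·E[S²]/(2(1−ρ)) = 8.79·0.0005281/(2·0.8602) = 0.002698 hr

Final: 0.002698 hr


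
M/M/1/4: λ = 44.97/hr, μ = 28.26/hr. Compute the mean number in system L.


ρ = 44.97/28.26 = 1.5913
L = ρ[1 − (K+1)ρ^K + Kρ^(K+1)] / [(1−ρ)(1−ρ^(K+1))]
Numerator: 1.5913·(1 − 5·6.412139 + 4·10.203605) = 15.521058
Denominator: (-0.5913)·(-9.203605) = 5.442047
L = 15.521058/5.442047 = 2.8521

Final: 2.8521


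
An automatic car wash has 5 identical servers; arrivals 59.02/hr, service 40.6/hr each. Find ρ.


ρ = λ/(cμ) = 59.02/(5·40.6) = 59.02/203.00 = 0.2907

Final: 0.2907


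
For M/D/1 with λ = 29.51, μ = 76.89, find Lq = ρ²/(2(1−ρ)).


ρ = 29.51/76.89 = 0.3838
M/D/1: Lq = ρ²/(2(1−ρ)) = 0.1473/(2·0.6162) = 0.11952

Final: 0.11952


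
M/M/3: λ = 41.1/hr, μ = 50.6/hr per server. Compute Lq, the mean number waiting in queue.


a = λ/μ = 0.8123; ρ = a/3 = 0.2708
P₀ = 0.441578
Lq = P₀·a^c·ρ / (c!·(1−ρ)²) = 0.441578·0.53589·0.2708/(6·0.53180)
= 0.02008

Final: 0.02008


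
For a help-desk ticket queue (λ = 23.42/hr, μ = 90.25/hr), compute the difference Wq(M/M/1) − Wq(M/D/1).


ρ = 23.42/90.25 = 0.2595
Wq(M/M/1) = ρ/(μ−λ) = 0.2595/66.83 = 0.003883 hr
Wq(M/D/1) = ρ/(2(μ−λ)) = 0.001942 hr
Savings = 0.003883 − 0.001942 = 0.001942 hr

Final: 0.001942 hr


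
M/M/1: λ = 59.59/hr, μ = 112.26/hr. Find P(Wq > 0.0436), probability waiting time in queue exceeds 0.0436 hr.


ρ = 59.59/112.26 = 0.5308
P(Wq > t) = ρ·e^{−(μ−λ)t} = 0.5308·e^{−2.2964}
= 0.5308·0.100619 = 0.053411

Final: 0.053411


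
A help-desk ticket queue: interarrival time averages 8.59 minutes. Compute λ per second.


λ = 1/(interarrival time) in consistent units.
1 second = 0.0166667 min, so λ = 0.0166667/8.59 = 0.001940 per second

Final: 0.001940 /sec


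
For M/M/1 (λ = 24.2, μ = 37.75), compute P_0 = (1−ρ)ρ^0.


ρ = 24.2/37.75 = 0.6411
P_n = (1−ρ)·ρ^n = (1 − 0.6411)·0.6411^0 = 0.3589·1.000000 = 0.358940

Final: 0.358940


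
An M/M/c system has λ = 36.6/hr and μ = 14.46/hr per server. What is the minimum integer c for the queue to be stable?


Stability requires cμ > λ ⇔ c > λ/μ.
λ/μ = 36.6/14.46 = 2.5311
Minimum integer c = ⌊2.5311⌋ + 1 = 3
Check: 3·14.46 = 43.38 > 36.6, while 2·14.46 = 28.92 ≤ 36.6

Final: 3 servers


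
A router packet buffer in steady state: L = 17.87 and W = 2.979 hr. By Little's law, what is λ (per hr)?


λ = L/W = 17.87/2.979 = 5.9987 /hr

Final: 5.9987 /hr


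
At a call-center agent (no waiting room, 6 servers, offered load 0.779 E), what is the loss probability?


B(c,a) = (a^c/c!) / Σ_{k=0}^{c} a^k/k!
a^6/6! = 0.0003104
Σ terms (k=0..6): 1.00000 + 0.77900 + 0.30342 + 0.07879 + 0.01534 + 0.002391 + 0.0003104 = 2.179254
B = 0.0003104/2.179254 = 0.0001424

Final: 0.0001424


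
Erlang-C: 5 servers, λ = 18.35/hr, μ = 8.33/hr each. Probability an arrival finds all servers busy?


a = λ/μ = 2.2029; ρ = a/5 = 0.4406
P₀ = 0.109113 (from M/M/c formula)
C(c,a) = [a^c/(c!(1−ρ))]·P₀ = [51.87467/(120·0.5594)]·0.109113
= 0.77274·0.109113 = 0.084316

Final: 0.084316


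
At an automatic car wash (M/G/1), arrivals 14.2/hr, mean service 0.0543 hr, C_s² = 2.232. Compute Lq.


ρ = λ·E[S] = 14.2·0.0543 = 0.7711
Lq = ρ²(1+C_s²)/(2(1−ρ)) = 0.5945·(1+2.232)/(2·0.2289)
= 0.5945·3.2320/0.4579 = 4.19659

Final: 4.19659


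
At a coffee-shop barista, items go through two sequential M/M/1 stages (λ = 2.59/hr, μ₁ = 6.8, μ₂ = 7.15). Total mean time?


Each node sees arrival rate λ = 2.59/hr (tandem ⇒ throughput preserved).
W₁ = 1/(μ₁−λ) = 1/(6.8−2.59) = 0.23753 hr
W₂ = 1/(μ₂−λ) = 1/(7.15−2.59) = 0.21930 hr
W_total = W₁ + W₂ = 0.23753 + 0.21930 = 0.45683 hr

Final: 0.45683 hr


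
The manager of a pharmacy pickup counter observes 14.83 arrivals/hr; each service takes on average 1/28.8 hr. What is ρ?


ρ = λ/μ = 14.83/28.8 = 0.5149

Final: 0.5149


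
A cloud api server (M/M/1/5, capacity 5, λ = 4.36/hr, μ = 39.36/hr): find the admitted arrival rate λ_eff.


ρ = 0.1108; P_K = (1−ρ)ρ^5/(1−ρ^6) = 0.00001483
λ_eff = λ(1 − P_K) = 4.36·(1 − 0.00001483) = 4.36·0.999985 = 4.3599 /hr

Final: 4.3599 /hr


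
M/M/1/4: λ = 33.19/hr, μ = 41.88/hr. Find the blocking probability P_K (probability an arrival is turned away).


ρ = λ/μ = 33.19/41.88 = 0.7925
P_K = (1−ρ)ρ^K/(1−ρ^(K+1)) = (0.2075·0.394459)/(1 − 0.312610)
= 0.081849/0.687390 = 0.119073

Final: 0.119073


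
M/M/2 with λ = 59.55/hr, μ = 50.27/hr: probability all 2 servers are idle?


a = λ/μ = 59.55/50.27 = 1.1846; ρ = a/c = 0.5923
Σ_{k=0}^{1} a^k/k! (terms k=0..1) = 1.00000 + 1.18460 = 2.18460
Tail: a^2/(2!(1−ρ)) = 1.40328/(2·0.4077) = 1.72098
P₀ = 1/(2.18460 + 1.72098) = 1/3.90559 = 0.256043

Final: 0.256043


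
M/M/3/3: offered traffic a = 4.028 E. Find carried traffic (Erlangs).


B(3,4.028) = 0.453227 (Erlang-B)
Carried load = a(1 − B) = 4.028·(1 − 0.453227) = 4.028·0.546773 = 2.2024 E

Final: 2.2024 Erlangs


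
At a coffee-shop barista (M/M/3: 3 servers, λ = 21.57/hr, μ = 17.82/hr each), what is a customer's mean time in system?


a = 1.2104; ρ = 0.4035; P₀ = 0.290822
Lq = P₀·a^c·ρ/(c!(1−ρ)²) = 0.09747
Wq = Lq/λ = 0.09747/21.57 = 0.004519 hr
W = Wq + 1/μ = 0.004519 + 0.05612 = 0.06064 hr

Final: 0.06064 hr


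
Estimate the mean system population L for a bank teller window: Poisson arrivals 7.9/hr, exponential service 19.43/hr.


ρ = λ/μ = 7.9/19.43 = 0.4066
L = ρ/(1−ρ) = 0.4066/(1 − 0.4066) = 0.4066/0.5934 = 0.6852

Final: 0.6852


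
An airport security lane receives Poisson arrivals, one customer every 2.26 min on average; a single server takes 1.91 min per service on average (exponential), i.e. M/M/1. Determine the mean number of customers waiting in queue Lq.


λ = 60/2.26 = 26.5487 /hr
μ = 60/1.91 = 31.4136 /hr
ρ = λ/μ = 26.5487/31.4136 = 0.8451
Lq = ρ²/(1−ρ) = 0.7142/0.1549 = 4.6120

Final: 4.6120


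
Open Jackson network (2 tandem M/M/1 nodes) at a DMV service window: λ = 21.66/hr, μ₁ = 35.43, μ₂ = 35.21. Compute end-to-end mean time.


Each node sees arrival rate λ = 21.66/hr (tandem ⇒ throughput preserved).
W₁ = 1/(μ₁−λ) = 1/(35.43−21.66) = 0.07262 hr
W₂ = 1/(μ₂−λ) = 1/(35.21−21.66) = 0.07380 hr
W_total = W₁ + W₂ = 0.07262 + 0.07380 = 0.14642 hr

Final: 0.14642 hr


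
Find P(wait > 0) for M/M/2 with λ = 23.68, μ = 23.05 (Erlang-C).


a = λ/μ = 1.0273; ρ = a/2 = 0.5137
P₀ = 0.321296 (from M/M/c formula)
C(c,a) = [a^c/(c!(1−ρ))]·P₀ = [1.05541/(2·0.4863)]·0.321296
= 1.08507·0.321296 = 0.348627

Final: 0.348627


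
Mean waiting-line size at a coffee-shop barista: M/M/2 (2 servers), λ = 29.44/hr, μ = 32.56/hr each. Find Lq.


a = λ/μ = 0.9042; ρ = a/2 = 0.4521
P₀ = 0.377327
Lq = P₀·a^c·ρ / (c!·(1−ρ)²) = 0.377327·0.81754·0.4521/(2·0.30021)
= 0.23227

Final: 0.23227


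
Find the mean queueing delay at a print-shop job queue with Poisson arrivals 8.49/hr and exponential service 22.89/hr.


ρ = 8.49/22.89 = 0.3709
Wq = ρ/(μ−λ) = 0.3709/(22.89 − 8.49) = 0.3709/14.40 = 0.02576 hr

Final: 0.02576 hr


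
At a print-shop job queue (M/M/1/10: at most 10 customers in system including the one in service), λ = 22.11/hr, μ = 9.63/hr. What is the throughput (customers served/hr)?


ρ = 2.2960; P_K = (1−ρ)ρ^10/(1−ρ^11) = 0.564511
λ_eff = λ(1 − P_K) = 22.11·(1 − 0.564511) = 22.11·0.435489 = 9.6287 /hr

Final: 9.6287 /hr


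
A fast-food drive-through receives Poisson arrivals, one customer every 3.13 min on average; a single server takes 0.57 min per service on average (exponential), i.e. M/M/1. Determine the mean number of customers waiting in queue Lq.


λ = 60/3.13 = 19.1693 /hr
μ = 60/0.57 = 105.2632 /hr
ρ = λ/μ = 19.1693/105.2632 = 0.1821
Lq = ρ²/(1−ρ) = 0.03316/0.8179 = 0.04055

Final: 0.04055


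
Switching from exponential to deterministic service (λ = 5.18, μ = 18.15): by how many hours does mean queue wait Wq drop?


ρ = 5.18/18.15 = 0.2854
Wq(M/M/1) = ρ/(μ−λ) = 0.2854/12.97 = 0.02200 hr
Wq(M/D/1) = ρ/(2(μ−λ)) = 0.01100 hr
Savings = 0.02200 − 0.01100 = 0.01100 hr

Final: 0.01100 hr


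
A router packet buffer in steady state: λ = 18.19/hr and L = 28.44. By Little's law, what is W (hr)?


W = L/λ = 28.44/18.19 = 1.5635 hr

Final: 1.5635 hr


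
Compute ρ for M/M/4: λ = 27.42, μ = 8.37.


ρ = λ/(cμ) = 27.42/(4·8.37) = 27.42/33.48 = 0.8190

Final: 0.8190


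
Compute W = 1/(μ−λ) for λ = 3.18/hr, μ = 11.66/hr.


W = 1/(μ−λ) = 1/(11.66 − 3.18) = 1/8.48 = 0.1179 hr

Final: 0.1179 hr


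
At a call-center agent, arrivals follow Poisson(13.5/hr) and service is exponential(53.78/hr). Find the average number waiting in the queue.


ρ = 13.5/53.78 = 0.2510
Lq = ρ²/(1−ρ) = 0.06301/0.7490 = 0.08413

Final: 0.08413


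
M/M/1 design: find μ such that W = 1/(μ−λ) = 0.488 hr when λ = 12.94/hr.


W = 1/(μ−λ) ⇒ μ − λ = 1/W = 1/0.488 = 2.0492
μ = λ + 1/W = 12.94 + 2.0492 = 14.9892 per hr

Final: 14.9892 /hr


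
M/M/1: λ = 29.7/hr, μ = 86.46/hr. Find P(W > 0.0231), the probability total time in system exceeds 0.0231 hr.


W ~ Exponential(μ−λ) for M/M/1.
μ − λ = 86.46 − 29.7 = 56.7600
P(W > t) = e^{−(μ−λ)t} = e^{−1.3112} = 0.269508

Final: 0.269508


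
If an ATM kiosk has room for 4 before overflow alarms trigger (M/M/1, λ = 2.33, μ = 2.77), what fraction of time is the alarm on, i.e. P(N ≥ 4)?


ρ = 2.33/2.77 = 0.8412
P(N ≥ n) = ρ^n = 0.8412^4 = 0.500616

Final: 0.500616


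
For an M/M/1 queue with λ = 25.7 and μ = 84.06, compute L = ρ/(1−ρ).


ρ = λ/μ = 25.7/84.06 = 0.3057
L = ρ/(1−ρ) = 0.3057/(1 − 0.3057) = 0.3057/0.6943 = 0.4404

Final: 0.4404


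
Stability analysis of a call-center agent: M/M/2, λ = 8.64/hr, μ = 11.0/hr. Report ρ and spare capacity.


Total capacity cμ = 2·11.0 = 22.00/hr
ρ = λ/(cμ) = 8.64/22.00 = 0.3927
Stable ⇔ ρ < 1: YES
Spare capacity = cμ − λ = 22.00 − 8.64 = 13.36/hr

Final: ρ = 0.3927; stable; margin = 13.36/hr


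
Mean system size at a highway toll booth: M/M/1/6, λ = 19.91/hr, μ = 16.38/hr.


ρ = 19.91/16.38 = 1.2155
L = ρ[1 − (K+1)ρ^K + Kρ^(K+1)] / [(1−ρ)(1−ρ^(K+1))]
Numerator: 1.2155·(1 − 7·3.225107 + 6·3.920140) = 2.364266
Denominator: (-0.2155)·(-2.920140) = 0.629310
L = 2.364266/0.629310 = 3.7569

Final: 3.7569


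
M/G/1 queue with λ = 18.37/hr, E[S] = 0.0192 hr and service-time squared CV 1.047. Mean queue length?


ρ = λ·E[S] = 18.37·0.0192 = 0.3527
Lq = ρ²(1+C_s²)/(2(1−ρ)) = 0.1244·(1+1.047)/(2·0.6473)
= 0.1244·2.0470/1.2946 = 0.19670

Final: 0.19670


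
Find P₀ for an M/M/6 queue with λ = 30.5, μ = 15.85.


a = λ/μ = 30.5/15.85 = 1.9243; ρ = a/c = 0.3207
Σ_{k=0}^{5} a^k/k! (terms k=0..5) = 1.00000 + 1.92429 + 1.85145 + 1.18757 + 0.57131 + 0.21987 = 6.75449
Tail: a^6/(6!(1−ρ)) = 50.77190/(720·0.6793) = 0.10381
P₀ = 1/(6.75449 + 0.10381) = 1/6.85830 = 0.145809

Final: 0.145809


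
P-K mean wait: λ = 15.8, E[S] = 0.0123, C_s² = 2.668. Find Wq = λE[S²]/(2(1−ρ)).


ρ = λ·E[S] = 15.8·0.0123 = 0.1943
E[S²] = E[S]²(1+C_s²) = 0.0123²·(1+2.668) = 0.0005549
Wq = λ·E[S²]/(2(1−ρ)) = 15.8·0.0005549/(2·0.8057) = 0.005441 hr

Final: 0.005441 hr


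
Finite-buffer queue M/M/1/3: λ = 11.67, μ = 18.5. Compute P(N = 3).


ρ = λ/μ = 11.67/18.5 = 0.6308
P_K = (1−ρ)ρ^K/(1−ρ^(K+1)) = (0.3692·0.251014)/(1 − 0.158342)
= 0.092672/0.841658 = 0.110106

Final: 0.110106


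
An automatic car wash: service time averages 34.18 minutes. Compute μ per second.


μ = 1/(service time) in consistent units.
1 second = 0.0166667 min, so μ = 0.0166667/34.18 = 0.0004876 per second

Final: 0.0004876 /sec


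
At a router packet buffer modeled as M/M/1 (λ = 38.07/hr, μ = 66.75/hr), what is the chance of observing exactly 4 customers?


ρ = 38.07/66.75 = 0.5703
P_n = (1−ρ)·ρ^n = (1 − 0.5703)·0.5703^4 = 0.4297·0.105810 = 0.045463

Final: 0.045463


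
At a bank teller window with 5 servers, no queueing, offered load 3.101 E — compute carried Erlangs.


B(5,3.101) = 0.118758 (Erlang-B)
Carried load = a(1 − B) = 3.101·(1 − 0.118758) = 3.101·0.881242 = 2.7327 E

Final: 2.7327 Erlangs


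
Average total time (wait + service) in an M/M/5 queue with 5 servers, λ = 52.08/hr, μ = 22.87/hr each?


a = 2.2772; ρ = 0.4554; P₀ = 0.101052
Lq = P₀·a^c·ρ/(c!(1−ρ)²) = 0.07920
Wq = Lq/λ = 0.07920/52.08 = 0.001521 hr
W = Wq + 1/μ = 0.001521 + 0.04373 = 0.04525 hr

Final: 0.04525 hr


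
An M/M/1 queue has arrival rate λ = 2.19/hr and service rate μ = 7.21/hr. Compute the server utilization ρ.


ρ = λ/μ = 2.19/7.21 = 0.3037

Final: 0.3037


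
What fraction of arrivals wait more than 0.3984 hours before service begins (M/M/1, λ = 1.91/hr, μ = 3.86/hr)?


ρ = 1.91/3.86 = 0.4948
P(Wq > t) = ρ·e^{−(μ−λ)t} = 0.4948·e^{−0.7769}
= 0.4948·0.459838 = 0.227537

Final: 0.227537


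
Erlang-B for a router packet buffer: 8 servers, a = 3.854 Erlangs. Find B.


B(c,a) = (a^c/c!) / Σ_{k=0}^{c} a^k/k!
a^8/8! = 1.207183
Σ terms (k=0..8): 1.00000 + 3.85400 + 7.42666 + 9.54078 + 9.19254 + 7.08561 + 4.55132 + 2.50583 + 1.20718 = 46.363927
B = 1.207183/46.363927 = 0.026037

Final: 0.026037


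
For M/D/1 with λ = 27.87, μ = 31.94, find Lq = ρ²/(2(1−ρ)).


ρ = 27.87/31.94 = 0.8726
M/D/1: Lq = ρ²/(2(1−ρ)) = 0.7614/(2·0.1274) = 2.98755

Final: 2.98755


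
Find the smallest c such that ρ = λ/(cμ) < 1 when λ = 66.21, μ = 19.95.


Stability requires cμ > λ ⇔ c > λ/μ.
λ/μ = 66.21/19.95 = 3.3188
Minimum integer c = ⌊3.3188⌋ + 1 = 4
Check: 4·19.95 = 79.80 > 66.21, while 3·19.95 = 59.85 ≤ 66.21

Final: 4 servers


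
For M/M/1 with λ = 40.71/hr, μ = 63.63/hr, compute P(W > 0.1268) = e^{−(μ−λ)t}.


W ~ Exponential(μ−λ) for M/M/1.
μ − λ = 63.63 − 40.71 = 22.9200
P(W > t) = e^{−(μ−λ)t} = e^{−2.9063} = 0.054680

Final: 0.054680
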